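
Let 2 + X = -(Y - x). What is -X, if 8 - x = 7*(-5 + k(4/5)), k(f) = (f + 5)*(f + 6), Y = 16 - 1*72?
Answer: 4477/25 ≈ 179.08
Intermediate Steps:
Y = -56 (Y = 16 - 72 = -56)
k(f) = (5 + f)*(6 + f)
x = -5827/25 (x = 8 - 7*(-5 + (30 + (4/5)² + 11*(4/5))) = 8 - 7*(-5 + (30 + (4*(⅕))² + 11*(4*(⅕)))) = 8 - 7*(-5 + (30 + (⅘)² + 11*(⅘))) = 8 - 7*(-5 + (30 + 16/25 + 44/5)) = 8 - 7*(-5 + 986/25) = 8 - 7*861/25 = 8 - 1*6027/25 = 8 - 6027/25 = -5827/25 ≈ -233.08)
X = -4477/25 (X = -2 - (-56 - 1*(-5827/25)) = -2 - (-56 + 5827/25) = -2 - 1*4427/25 = -2 - 4427/25 = -4477/25 ≈ -179.08)
-X = -1*(-4477/25) = 4477/25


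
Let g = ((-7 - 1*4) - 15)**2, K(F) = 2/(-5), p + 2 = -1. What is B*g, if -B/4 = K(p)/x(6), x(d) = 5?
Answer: 5408/25 ≈ 216.32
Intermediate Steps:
p = -3 (p = -2 - 1 = -3)
K(F) = -2/5 (K(F) = 2*(-1/5) = -2/5)
B = 8/25 (B = -(-8)/(5*5) = -4*(-2/25) = 8/25 ≈ 0.32000)
g = 676 (g = ((-7 - 4) - 15)**2 = (-11 - 15)**2 = (-26)**2 = 676)
B*g = (8/25)*676 = 5408/25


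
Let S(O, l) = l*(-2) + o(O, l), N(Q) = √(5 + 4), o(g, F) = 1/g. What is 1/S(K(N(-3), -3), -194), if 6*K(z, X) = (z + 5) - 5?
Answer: 1/390 ≈ 0.0025641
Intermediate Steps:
N(Q) = 3 (N(Q) = √9 = 3)
K(z, X) = z/6 (K(z, X) = ((z + 5) - 5)/6 = ((5 + z) - 5)/6 = z/6)
S(O, l) = 1/O - 2*l (S(O, l) = l*(-2) + 1/O = -2*l + 1/O = 1/O - 2*l)
1/S(K(N(-3), -3), -194) = 1/(1/((⅙)*3) - 2*(-194)) = 1/(1/(½) + 388) = 1/(2 + 388) = 1/390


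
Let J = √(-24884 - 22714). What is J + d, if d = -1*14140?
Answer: -14140 + I*√47598 ≈ -14140.0 + 218.17*I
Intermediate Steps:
d = -14140
J = I*√47598 (J = √(-47598) = I*√47598 ≈ 218.17*I)
J + d = I*√47598 - 14140 = -14140 + I*√47598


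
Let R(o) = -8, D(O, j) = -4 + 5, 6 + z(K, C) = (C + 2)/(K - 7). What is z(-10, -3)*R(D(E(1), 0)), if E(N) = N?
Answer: 808/17 ≈ 47.529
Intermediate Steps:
z(K, C) = -6 + (2 + C)/(-7 + K) (z(K, C) = -6 + (C + 2)/(K - 7) = -6 + (2 + C)/(-7 + K))
D(O, j) = 1
z(-10, -3)*R(D(E(1), 0)) = ((44 - 3 - 6*(-10))/(-7 - 10))*(-8) = ((44 - 3 + 60)/(-17))*(-8) = -1/17*101*(-8) = -101/17*(-8) = 808/17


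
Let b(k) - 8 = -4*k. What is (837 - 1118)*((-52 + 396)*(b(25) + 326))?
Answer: -22619376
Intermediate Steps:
b(k) = 8 - 4*k
(837 - 1118)*((-52 + 396)*(b(25) + 326)) = (837 - 1118)*((-52 + 396)*((8 - 4*25) + 326)) = -96664*((8 - 100) + 326) = -96664*(-92 + 326) = -96664*234 = -281*80496 = -22619376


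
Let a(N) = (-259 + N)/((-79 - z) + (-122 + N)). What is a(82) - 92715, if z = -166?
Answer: -4357782/47 ≈ -92719.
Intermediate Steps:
a(N) = (-259 + N)/(-35 + N) (a(N) = (-259 + N)/((-79 - 1*(-166)) + (-122 + N)) = (-259 + N)/((-79 + 166) + (-122 + N)) = (-259 + N)/(87 + (-122 + N)) = (-259 + N)/(-35 + N))
a(82) - 92715 = (-259 + 82)/(-35 + 82) - 92715 = -177/47 - 92715 = -4357782/47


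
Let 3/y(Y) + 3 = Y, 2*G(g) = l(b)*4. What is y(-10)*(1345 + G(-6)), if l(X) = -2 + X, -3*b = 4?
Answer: -4015/13 ≈ -308.85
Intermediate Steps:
b = -4/3 (b = -⅓*4 = -4/3 ≈ -1.3333)
G(g) = -20/3 (G(g) = ((-2 - 4/3)*4)/2 = (-10/3*4)/2 = (½)*(-40/3) = -20/3)
y(Y) = 3/(-3 + Y)
y(-10)*(1345 + G(-6)) = (3/(-3 - 10))*(1345 - 20/3) = (3/(-13))*(4015/3) = (3*(-1/13))*(4015/3) = -3/13*4015/3 = -4015/13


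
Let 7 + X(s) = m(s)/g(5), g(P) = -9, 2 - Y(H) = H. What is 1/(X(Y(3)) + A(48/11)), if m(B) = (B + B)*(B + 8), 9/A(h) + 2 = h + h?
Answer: -666/2735 ≈ -0.24351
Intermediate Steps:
Y(H) = 2 - H
A(h) = 9/(-2 + 2*h) (A(h) = 9/(-2 + (h + h)) = 9/(-2 + 2*h))
m(B) = 2*B*(8 + B) (m(B) = (2*B)*(8 + B) = 2*B*(8 + B))
X(s) = -7 - 2*s*(8 + s)/9 (X(s) = -7 + (2*s*(8 + s))/(-9) = -7 + (2*s*(8 + s))*(-1/9) = -7 - 2*s*(8 + s)/9)
1/(X(Y(3)) + A(48/11)) = 1/((-7 - 2*(2 - 1*3)*(8 + (2 - 1*3))/9) + 9/(2*(-1 + 48/11))) = 1/((-7 - 2*(2 - 3)*(8 + (2 - 3))/9) + 9/(2*(-1 + 48*(1/11)))) = 1/((-7 - 2/9*(-1)*(8 - 1)) + 9/(2*(-1 + 48/11))) = 1/((-7 - 2/9*(-1)*7) + 9/(2*(37/11))) = 1/((-7 + 14/9) + (9/2)*(11/37)) = 1/(-49/9 + 99/74) = 1/(-2735/666) = -666/2735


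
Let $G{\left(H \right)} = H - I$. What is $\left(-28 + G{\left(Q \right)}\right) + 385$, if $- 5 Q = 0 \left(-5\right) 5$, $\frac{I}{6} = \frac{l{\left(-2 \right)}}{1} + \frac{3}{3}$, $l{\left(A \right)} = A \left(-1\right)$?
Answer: $339$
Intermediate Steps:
$l{\left(A \right)} = - A$
$I = 18$ ($I = 6 \left(\frac{\left(-1\right) \left(-2\right)}{1} + \frac{3}{3}\right) = 6 \left(2 \cdot 1 + 3 \cdot \frac{1}{3}\right) = 6 \left(2 + 1\right) = 6 \cdot 3 = 18$)
$Q = 0$ ($Q = - \frac{0 \left(-5\right) 5}{5} = - \frac{0 \cdot 5}{5} = \left(- \frac{1}{5}\right) 0 = 0$)
$G{\left(H \right)} = -18 + H$ ($G{\left(H \right)} = H - 18 = -18 + H$)
$\left(-28 + G{\left(Q \right)}\right) + 385 = \left(-28 + \left(-18 + 0\right)\right) + 385 = \left(-28 - 18\right) + 385 = -46 + 385 = 339$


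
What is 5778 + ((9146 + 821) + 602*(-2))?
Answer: 14541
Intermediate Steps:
5778 + ((9146 + 821) + 602*(-2)) = 5778 + (9967 - 1204) = 5778 + 8763 = 14541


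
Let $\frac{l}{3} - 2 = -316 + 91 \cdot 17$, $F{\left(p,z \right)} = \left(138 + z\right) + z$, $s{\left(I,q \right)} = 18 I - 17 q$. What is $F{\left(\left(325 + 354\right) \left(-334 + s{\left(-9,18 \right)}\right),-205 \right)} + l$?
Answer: $3427$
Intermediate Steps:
$s{\left(I,q \right)} = - 17 q + 18 I$
$F{\left(p,z \right)} = 138 + 2 z$
$l = 3699$ ($l = 6 + 3 \left(-316 + 91 \cdot 17\right) = 6 + 3 \left(-316 + 1547\right) = 6 + 3 \cdot 1231 = 6 + 3693 = 3699$)
$F{\left(\left(325 + 354\right) \left(-334 + s{\left(-9,18 \right)}\right),-205 \right)} + l = \left(138 + 2 \left(-205\right)\right) + 3699 = \left(138 - 410\right) + 3699 = -272 + 3699 = 3427$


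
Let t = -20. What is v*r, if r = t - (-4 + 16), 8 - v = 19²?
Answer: 11296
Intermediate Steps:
v = -353 (v = 8 - 1*19² = 8 - 1*361 = 8 - 361 = -353)
r = -32 (r = -20 - (-4 + 16) = -20 - 1*12 = -20 - 12 = -32)
v*r = -353*(-32) = 11296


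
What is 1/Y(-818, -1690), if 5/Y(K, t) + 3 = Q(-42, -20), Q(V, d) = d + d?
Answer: -43/5 ≈ -8.6000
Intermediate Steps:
Q(V, d) = 2*d
Y(K, t) = -5/43 (Y(K, t) = 5/(-3 + 2*(-20)) = 5/(-3 - 40) = 5/(-43) = 5*(-1/43) = -5/43)
1/Y(-818, -1690) = 1/(-5/43) = -43/5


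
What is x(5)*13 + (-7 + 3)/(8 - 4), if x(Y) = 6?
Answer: 77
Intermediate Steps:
x(5)*13 + (-7 + 3)/(8 - 4) = 6*13 + (-7 + 3)/(8 - 4) = 78 - 4/4 = 78 - 4*¼ = 78 - 1 = 77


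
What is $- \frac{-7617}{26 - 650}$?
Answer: $- \frac{2539}{208} \approx -12.207$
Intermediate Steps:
$- \frac{-7617}{26 - 650} = - \frac{-7617}{-624} = - \frac{\left(-7617\right) \left(-1\right)}{624} = \left(-1\right) \frac{2539}{208} = - \frac{2539}{208}$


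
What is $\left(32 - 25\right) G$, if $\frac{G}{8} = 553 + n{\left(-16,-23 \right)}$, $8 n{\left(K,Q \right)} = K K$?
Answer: $32760$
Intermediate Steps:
$n{\left(K,Q \right)} = \frac{K^{2}}{8}$ ($n{\left(K,Q \right)} = \frac{K K}{8} = \frac{K^{2}}{8}$)
$G = 4680$ ($G = 8 \left(553 + \frac{\left(-16\right)^{2}}{8}\right) = 8 \left(553 + \frac{1}{8} \cdot 256\right) = 8 \left(553 + 32\right) = 8 \cdot 585 = 4680$)
$\left(32 - 25\right) G = \left(32 - 25\right) 4680 = 7 \cdot 4680 = 32760$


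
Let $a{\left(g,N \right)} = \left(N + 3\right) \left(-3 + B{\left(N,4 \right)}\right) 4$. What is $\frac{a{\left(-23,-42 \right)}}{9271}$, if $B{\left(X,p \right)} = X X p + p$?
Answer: $- \frac{1100892}{9271} \approx -118.75$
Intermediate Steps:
$B{\left(X,p \right)} = p + p X^{2}$ ($B{\left(X,p \right)} = X^{2} p + p = p X^{2} + p = p + p X^{2}$)
$a{\left(g,N \right)} = 4 \left(1 + 4 N^{2}\right) \left(3 + N\right)$ ($a{\left(g,N \right)} = \left(N + 3\right) \left(-3 + 4 \left(1 + N^{2}\right)\right) 4 = \left(3 + N\right) \left(-3 + \left(4 + 4 N^{2}\right)\right) 4 = \left(3 + N\right) \left(1 + 4 N^{2}\right) 4 = \left(1 + 4 N^{2}\right) \left(3 + N\right) 4 = 4 \left(1 + 4 N^{2}\right) \left(3 + N\right)$)
$\frac{a{\left(-23,-42 \right)}}{9271} = \frac{12 + 4 \left(-42\right) + 16 \left(-42\right)^{3} + 48 \left(-42\right)^{2}}{9271} = \left(12 - 168 + 16 \left(-74088\right) + 48 \cdot 1764\right) \frac{1}{9271} = \left(12 - 168 - 1185408 + 84672\right) \frac{1}{9271} = \left(-1100892\right) \frac{1}{9271} = - \frac{1100892}{9271}$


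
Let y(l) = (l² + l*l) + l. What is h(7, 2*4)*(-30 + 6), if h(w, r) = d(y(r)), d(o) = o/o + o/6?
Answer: -568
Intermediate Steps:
y(l) = l + 2*l² (y(l) = (l² + l²) + l = 2*l² + l = l + 2*l²)
d(o) = 1 + o/6 (d(o) = 1 + o*(⅙) = 1 + o/6)
h(w, r) = 1 + r*(1 + 2*r)/6 (h(w, r) = 1 + (r*(1 + 2*r))/6 = 1 + r*(1 + 2*r)/6)
h(7, 2*4)*(-30 + 6) = (1 + (2*4)*(1 + 2*(2*4))/6)*(-30 + 6) = (1 + (⅙)*8*(1 + 2*8))*(-24) = (1 + (⅙)*8*(1 + 16))*(-24) = (1 + (⅙)*8*17)*(-24) = (1 + 68/3)*(-24) = (71/3)*(-24) = -568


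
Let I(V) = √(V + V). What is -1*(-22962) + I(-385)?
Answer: 22962 + I*√770 ≈ 22962.0 + 27.749*I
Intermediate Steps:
I(V) = √2*√V (I(V) = √(2*V) = √2*√V)
-1*(-22962) + I(-385) = -1*(-22962) + √2*√(-385) = 22962 + √2*(I*√385) = 22962 + I*√770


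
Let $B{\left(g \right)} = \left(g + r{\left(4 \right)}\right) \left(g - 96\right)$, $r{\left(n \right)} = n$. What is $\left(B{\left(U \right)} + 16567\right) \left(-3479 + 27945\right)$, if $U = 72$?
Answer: $360702238$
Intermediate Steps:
$B{\left(g \right)} = \left(-96 + g\right) \left(4 + g\right)$ ($B{\left(g \right)} = \left(g + 4\right) \left(g - 96\right) = \left(4 + g\right) \left(-96 + g\right) = \left(-96 + g\right) \left(4 + g\right)$)
$\left(B{\left(U \right)} + 16567\right) \left(-3479 + 27945\right) = \left(\left(-384 + 72^{2} - 6624\right) + 16567\right) \left(-3479 + 27945\right) = \left(\left(-384 + 5184 - 6624\right) + 16567\right) 24466 = \left(-1824 + 16567\right) 24466 = 14743 \cdot 24466 = 360702238$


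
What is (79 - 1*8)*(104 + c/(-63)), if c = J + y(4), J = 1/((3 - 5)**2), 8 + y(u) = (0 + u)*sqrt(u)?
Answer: 1860697/252 ≈ 7383.7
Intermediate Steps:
y(u) = -8 + u**(3/2) (y(u) = -8 + (0 + u)*sqrt(u) = -8 + u*sqrt(u) = -8 + u**(3/2))
J = 1/4 (J = 1/((-2)**2) = 1/4 ≈ 0.25000)
c = 1/4 (c = 1/4 + (-8 + 4**(3/2)) = 1/4 + (-8 + 8) = 1/4 + 0 = 1/4 ≈ 0.25000)
(79 - 1*8)*(104 + c/(-63)) = (79 - 1*8)*(104 + (1/4)/(-63)) = (79 - 8)*(104 + (1/4)*(-1/63)) = 71*(104 - 1/252) = 71*(26207/252) = 1860697/252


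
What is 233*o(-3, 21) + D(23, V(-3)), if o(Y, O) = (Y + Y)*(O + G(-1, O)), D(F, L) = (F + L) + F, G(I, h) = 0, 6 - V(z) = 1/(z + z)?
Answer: -175835/6 ≈ -29306.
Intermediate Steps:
V(z) = 6 - 1/(2*z) (V(z) = 6 - 1/(z + z) = 6 - 1/(2*z))
D(F, L) = L + 2*F
o(Y, O) = 2*O*Y (o(Y, O) = (Y + Y)*(O + 0) = (2*Y)*O = 2*O*Y)
233*o(-3, 21) + D(23, V(-3)) = 233*(2*21*(-3)) + ((6 - ½/(-3)) + 2*23) = 233*(-126) + ((6 - ½*(-⅓)) + 46) = -29358 + ((6 + ⅙) + 46) = -29358 + (37/6 + 46) = -29358 + 313/6 = -175835/6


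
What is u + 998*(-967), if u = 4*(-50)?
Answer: -965266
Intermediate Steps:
u = -200
u + 998*(-967) = -200 + 998*(-967) = -200 - 965066 = -965266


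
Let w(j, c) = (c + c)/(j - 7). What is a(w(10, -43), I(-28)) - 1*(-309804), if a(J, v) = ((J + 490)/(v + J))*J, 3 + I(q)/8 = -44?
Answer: 564212596/1821 ≈ 3.0984e+5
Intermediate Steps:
I(q) = -376 (I(q) = -24 + 8*(-44) = -24 - 352 = -376)
w(j, c) = 2*c/(-7 + j) (w(j, c) = (2*c)/(-7 + j) = 2*c/(-7 + j))
a(J, v) = J*(490 + J)/(J + v) (a(J, v) = ((490 + J)/(J + v))*J = J*(490 + J)/(J + v))
a(w(10, -43), I(-28)) - 1*(-309804) = (2*(-43)/(-7 + 10))*(490 + 2*(-43)/(-7 + 10))/(2*(-43)/(-7 + 10) - 376) - 1*(-309804) = (2*(-43)/3)*(490 + 2*(-43)/3)/(2*(-43)/3 - 376) + 309804 = (2*(-43)*(⅓))*(490 + 2*(-43)*(⅓))/(2*(-43)*(⅓) - 376) + 309804 = -86*(490 - 86/3)/(3*(-86/3 - 376)) + 309804 = -86/3*1384/3/(-1214/3) + 309804 = -86/3*(-3/1214)*1384/3 + 309804 = 59512/1821 + 309804 = 564212596/1821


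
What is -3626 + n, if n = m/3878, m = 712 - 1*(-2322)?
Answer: -7029297/1939 ≈ -3625.2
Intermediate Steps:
m = 3034 (m = 712 + 2322 = 3034)
n = 1517/1939 (n = 3034/3878 = 3034*(1/3878) = 1517/1939 ≈ 0.78236)
-3626 + n = -3626 + 1517/1939 = -7029297/1939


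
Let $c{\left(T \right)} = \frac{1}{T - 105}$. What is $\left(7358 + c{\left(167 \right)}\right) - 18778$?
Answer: $- \frac{708039}{62} \approx -11420.0$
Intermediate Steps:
$c{\left(T \right)} = \frac{1}{-105 + T}$
$\left(7358 + c{\left(167 \right)}\right) - 18778 = \left(7358 + \frac{1}{-105 + 167}\right) - 18778 = \left(7358 + \frac{1}{62}\right) - 18778 = \frac{456197}{62} - 18778 = - \frac{708039}{62}$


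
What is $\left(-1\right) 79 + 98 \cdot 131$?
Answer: $12759$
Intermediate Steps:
$\left(-1\right) 79 + 98 \cdot 131 = -79 + 12838 = 12759$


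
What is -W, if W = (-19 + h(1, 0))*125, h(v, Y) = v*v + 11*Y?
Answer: 2250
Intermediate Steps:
h(v, Y) = v² + 11*Y
W = -2250 (W = (-19 + (1² + 11*0))*125 = (-19 + (1 + 0))*125 = (-19 + 1)*125 = -18*125 = -2250)
-W = -1*(-2250) = 2250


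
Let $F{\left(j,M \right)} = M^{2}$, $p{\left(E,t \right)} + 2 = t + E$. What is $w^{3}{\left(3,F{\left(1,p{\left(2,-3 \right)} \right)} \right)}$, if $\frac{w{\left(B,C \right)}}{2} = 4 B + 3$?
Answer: $27000$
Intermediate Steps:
$p{\left(E,t \right)} = -2 + E + t$ ($p{\left(E,t \right)} = -2 + \left(t + E\right) = -2 + \left(E + t\right) = -2 + E + t$)
$w{\left(B,C \right)} = 6 + 8 B$ ($w{\left(B,C \right)} = 2 \left(4 B + 3\right) = 2 \left(3 + 4 B\right) = 6 + 8 B$)
$w^{3}{\left(3,F{\left(1,p{\left(2,-3 \right)} \right)} \right)} = \left(6 + 8 \cdot 3\right)^{3} = \left(6 + 24\right)^{3} = 30^{3} = 27000$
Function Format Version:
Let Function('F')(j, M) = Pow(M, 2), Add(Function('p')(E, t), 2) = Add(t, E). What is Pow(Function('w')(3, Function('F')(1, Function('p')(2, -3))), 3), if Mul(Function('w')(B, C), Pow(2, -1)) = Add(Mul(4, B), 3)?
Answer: 27000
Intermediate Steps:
Function('p')(E, t) = Add(-2, E, t) (Function('p')(E, t) = Add(-2, Add(t, E)) = Add(-2, Add(E, t)) = Add(-2, E, t))
Function('w')(B, C) = Add(6, Mul(8, B)) (Function('w')(B, C) = Mul(2, Add(Mul(4, B), 3)) = Mul(2, Add(3, Mul(4, B))) = Add(6, Mul(8, B)))
Pow(Function('w')(3, Function('F')(1, Function('p')(2, -3))), 3) = Pow(Add(6, Mul(8, 3)), 3) = Pow(Add(6, 24), 3) = Pow(30, 3) = 27000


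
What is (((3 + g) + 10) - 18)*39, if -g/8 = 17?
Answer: -5499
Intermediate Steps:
g = -136 (g = -8*17 = -136)
(((3 + g) + 10) - 18)*39 = (((3 - 136) + 10) - 18)*39 = ((-133 + 10) - 18)*39 = (-123 - 18)*39 = -141*39 = -5499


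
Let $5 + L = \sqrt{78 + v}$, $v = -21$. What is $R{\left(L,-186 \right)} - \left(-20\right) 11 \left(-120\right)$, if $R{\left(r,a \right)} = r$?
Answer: $-26405 + \sqrt{57} \approx -26397.0$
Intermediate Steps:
$L = -5 + \sqrt{57}$ ($L = -5 + \sqrt{78 - 21} = -5 + \sqrt{57} \approx 2.5498$)
$R{\left(L,-186 \right)} - \left(-20\right) 11 \left(-120\right) = \left(-5 + \sqrt{57}\right) - \left(-20\right) 11 \left(-120\right) = \left(-5 + \sqrt{57}\right) - \left(-220\right) \left(-120\right) = \left(-5 + \sqrt{57}\right) - 26400 = -26405 + \sqrt{57}$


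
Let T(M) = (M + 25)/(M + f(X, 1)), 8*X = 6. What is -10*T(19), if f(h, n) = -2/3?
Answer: -24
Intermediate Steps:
X = ¾ (X = (⅛)*6 = ¾ ≈ 0.75000)
f(h, n) = -⅔ (f(h, n) = -2*⅓ = -⅔)
T(M) = (25 + M)/(-⅔ + M) (T(M) = (M + 25)/(M - ⅔) = (25 + M)/(-⅔ + M))
-10*T(19) = -30*(25 + 19)/(-2 + 3*19) = -30*44/(-2 + 57) = -30*44/55 = -10*12/5 = -24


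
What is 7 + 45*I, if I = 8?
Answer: 367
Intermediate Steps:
7 + 45*I = 7 + 45*8 = 7 + 360 = 367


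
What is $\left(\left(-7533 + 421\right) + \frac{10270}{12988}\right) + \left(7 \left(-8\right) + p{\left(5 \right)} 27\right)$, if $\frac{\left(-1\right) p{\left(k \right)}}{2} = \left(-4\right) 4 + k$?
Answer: $- \frac{42686421}{6494} \approx -6573.2$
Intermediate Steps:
$p{\left(k \right)} = 32 - 2 k$ ($p{\left(k \right)} = - 2 \left(\left(-4\right) 4 + k\right) = - 2 \left(-16 + k\right) = 32 - 2 k$)
$\left(\left(-7533 + 421\right) + \frac{10270}{12988}\right) + \left(7 \left(-8\right) + p{\left(5 \right)} 27\right) = \left(\left(-7533 + 421\right) + \frac{10270}{12988}\right) + \left(7 \left(-8\right) + \left(32 - 10\right) 27\right) = \left(-7112 + 10270 \cdot \frac{1}{12988}\right) - \left(56 - \left(32 - 10\right) 27\right) = \left(-7112 + \frac{5135}{6494}\right) + \left(-56 + 22 \cdot 27\right) = - \frac{46180193}{6494} + \left(-56 + 594\right) = - \frac{46180193}{6494} + 538 = - \frac{42686421}{6494}$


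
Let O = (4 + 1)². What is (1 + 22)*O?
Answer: 575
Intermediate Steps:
O = 25 (O = 5² = 25)
(1 + 22)*O = (1 + 22)*25 = 23*25 = 575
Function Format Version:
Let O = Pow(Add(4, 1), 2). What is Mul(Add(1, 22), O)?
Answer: 575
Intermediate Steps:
O = 25 (O = Pow(5, 2) = 25)
Mul(Add(1, 22), O) = Mul(Add(1, 22), 25) = Mul(23, 25) = 575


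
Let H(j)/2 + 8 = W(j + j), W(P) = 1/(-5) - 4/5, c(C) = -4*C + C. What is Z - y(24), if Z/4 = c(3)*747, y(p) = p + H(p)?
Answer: -26898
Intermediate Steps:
c(C) = -3*C
W(P) = -1 (W(P) = 1*(-⅕) - 4*⅕ = -⅕ - ⅘ = -1)
H(j) = -18 (H(j) = -16 + 2*(-1) = -16 - 2 = -18)
y(p) = -18 + p (y(p) = p - 18 = -18 + p)
Z = -26892 (Z = 4*(-3*3*747) = 4*(-9*747) = 4*(-6723) = -26892)
Z - y(24) = -26892 - (-18 + 24) = -26892 - 1*6 = -26892 - 6 = -26898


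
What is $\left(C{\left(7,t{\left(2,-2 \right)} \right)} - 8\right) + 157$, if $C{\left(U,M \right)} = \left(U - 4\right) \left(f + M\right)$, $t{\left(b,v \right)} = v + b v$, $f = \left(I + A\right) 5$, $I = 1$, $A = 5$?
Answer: $221$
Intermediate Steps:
$f = 30$ ($f = \left(1 + 5\right) 5 = 6 \cdot 5 = 30$)
$C{\left(U,M \right)} = \left(-4 + U\right) \left(30 + M\right)$ ($C{\left(U,M \right)} = \left(U - 4\right) \left(30 + M\right) = \left(-4 + U\right) \left(30 + M\right)$)
$\left(C{\left(7,t{\left(2,-2 \right)} \right)} - 8\right) + 157 = \left(\left(-120 - 4 \left(- 2 \left(1 + 2\right)\right) + 30 \cdot 7 + - 2 \left(1 + 2\right) 7\right) - 8\right) + 157 = \left(\left(-120 - 4 \left(\left(-2\right) 3\right) + 210 + \left(-2\right) 3 \cdot 7\right) - 8\right) + 157 = \left(\left(-120 - -24 + 210 - 42\right) - 8\right) + 157 = \left(\left(-120 + 24 + 210 - 42\right) - 8\right) + 157 = \left(72 - 8\right) + 157 = 64 + 157 = 221$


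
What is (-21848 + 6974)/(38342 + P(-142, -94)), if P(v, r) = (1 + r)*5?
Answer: -14874/37877 ≈ -0.39269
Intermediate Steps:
P(v, r) = 5 + 5*r
(-21848 + 6974)/(38342 + P(-142, -94)) = (-21848 + 6974)/(38342 + (5 + 5*(-94))) = -14874/(38342 + (5 - 470)) = -14874/(38342 - 465) = -14874/37877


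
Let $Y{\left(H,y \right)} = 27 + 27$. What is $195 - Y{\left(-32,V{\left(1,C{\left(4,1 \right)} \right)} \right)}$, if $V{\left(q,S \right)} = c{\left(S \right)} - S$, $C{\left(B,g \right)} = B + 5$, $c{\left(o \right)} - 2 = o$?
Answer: $141$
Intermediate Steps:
$c{\left(o \right)} = 2 + o$
$C{\left(B,g \right)} = 5 + B$
$V{\left(q,S \right)} = 2$ ($V{\left(q,S \right)} = \left(2 + S\right) - S = 2$)
$Y{\left(H,y \right)} = 54$
$195 - Y{\left(-32,V{\left(1,C{\left(4,1 \right)} \right)} \right)} = 195 - 54 = 141$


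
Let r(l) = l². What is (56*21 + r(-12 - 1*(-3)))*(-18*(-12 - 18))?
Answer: 678780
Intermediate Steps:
(56*21 + r(-12 - 1*(-3)))*(-18*(-12 - 18)) = (56*21 + (-12 - 1*(-3))²)*(-18*(-12 - 18)) = (1176 + (-12 + 3)²)*(-18*(-30)) = (1176 + (-9)²)*540 = (1176 + 81)*540 = 1257*540 = 678780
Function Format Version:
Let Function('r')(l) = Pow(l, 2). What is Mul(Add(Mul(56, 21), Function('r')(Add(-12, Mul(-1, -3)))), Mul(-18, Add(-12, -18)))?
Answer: 678780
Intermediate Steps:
Mul(Add(Mul(56, 21), Function('r')(Add(-12, Mul(-1, -3)))), Mul(-18, Add(-12, -18))) = Mul(Add(Mul(56, 21), Pow(Add(-12, Mul(-1, -3)), 2)), Mul(-18, Add(-12, -18))) = Mul(Add(1176, Pow(Add(-12, 3), 2)), Mul(-18, -30)) = Mul(Add(1176, Pow(-9, 2)), 540) = Mul(Add(1176, 81), 540) = Mul(1257, 540) = 678780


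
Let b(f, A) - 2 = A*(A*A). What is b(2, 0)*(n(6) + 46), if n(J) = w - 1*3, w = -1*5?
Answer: 76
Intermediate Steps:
b(f, A) = 2 + A³ (b(f, A) = 2 + A*(A*A) = 2 + A*A² = 2 + A³)
w = -5
n(J) = -8 (n(J) = -5 - 1*3 = -5 - 3 = -8)
b(2, 0)*(n(6) + 46) = (2 + 0³)*(-8 + 46) = (2 + 0)*38 = 2*38 = 76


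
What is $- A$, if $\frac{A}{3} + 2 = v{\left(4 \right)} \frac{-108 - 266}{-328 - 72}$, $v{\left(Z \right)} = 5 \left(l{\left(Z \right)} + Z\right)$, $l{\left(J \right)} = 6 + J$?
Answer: $- \frac{3807}{20} \approx -190.35$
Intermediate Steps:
$v{\left(Z \right)} = 30 + 10 Z$ ($v{\left(Z \right)} = 5 \left(\left(6 + Z\right) + Z\right) = 5 \left(6 + 2 Z\right) = 30 + 10 Z$)
$A = \frac{3807}{20}$ ($A = -6 + 3 \left(30 + 10 \cdot 4\right) \frac{-108 - 266}{-328 - 72} = -6 + 3 \left(30 + 40\right) \left(- \frac{374}{-400}\right) = -6 + 3 \cdot 70 \left(\left(-374\right) \left(- \frac{1}{400}\right)\right) = -6 + 3 \cdot 70 \cdot \frac{187}{200} = -6 + 3 \cdot \frac{1309}{20} = -6 + \frac{3927}{20} = \frac{3807}{20} \approx 190.35$)
$- A = \left(-1\right) \frac{3807}{20} = - \frac{3807}{20}$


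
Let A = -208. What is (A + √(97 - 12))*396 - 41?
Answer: -82409 + 396*√85 ≈ -78758.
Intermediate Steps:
(A + √(97 - 12))*396 - 41 = (-208 + √(97 - 12))*396 - 41 = (-208 + √85)*396 - 41 = (-82368 + 396*√85) - 41 = -82409 + 396*√85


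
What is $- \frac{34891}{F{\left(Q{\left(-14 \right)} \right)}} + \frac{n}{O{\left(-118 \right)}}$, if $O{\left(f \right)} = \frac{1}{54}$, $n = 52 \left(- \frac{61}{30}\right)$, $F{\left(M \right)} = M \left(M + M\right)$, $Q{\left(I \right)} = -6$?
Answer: $- \frac{2229911}{360} \approx -6194.2$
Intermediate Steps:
$F{\left(M \right)} = 2 M^{2}$ ($F{\left(M \right)} = M 2 M = 2 M^{2}$)
$n = - \frac{1586}{15}$ ($n = 52 \left(\left(-61\right) \frac{1}{30}\right) = 52 \left(- \frac{61}{30}\right) = - \frac{1586}{15} \approx -105.73$)
$O{\left(f \right)} = \frac{1}{54}$
$- \frac{34891}{F{\left(Q{\left(-14 \right)} \right)}} + \frac{n}{O{\left(-118 \right)}} = - \frac{34891}{2 \left(-6\right)^{2}} - \frac{1586 \frac{1}{\frac{1}{54}}}{15} = - \frac{34891}{2 \cdot 36} - \frac{28548}{5} = - \frac{34891}{72} - \frac{28548}{5} = - \frac{2229911}{360}$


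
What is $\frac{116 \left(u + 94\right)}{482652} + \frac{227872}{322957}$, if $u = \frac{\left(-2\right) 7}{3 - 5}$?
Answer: $\frac{693699029}{950462451} \approx 0.72985$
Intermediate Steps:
$u = 7$ ($u = - \frac{14}{-2} = \left(-14\right) \left(- \frac{1}{2}\right) = 7$)
$\frac{116 \left(u + 94\right)}{482652} + \frac{227872}{322957} = \frac{116 \left(7 + 94\right)}{482652} + \frac{227872}{322957} = 116 \cdot 101 \cdot \frac{1}{482652} + 227872 \cdot \frac{1}{322957} = 11716 \cdot \frac{1}{482652} + \frac{227872}{322957} = \frac{2929}{120663} + \frac{227872}{322957} = \frac{693699029}{950462451}$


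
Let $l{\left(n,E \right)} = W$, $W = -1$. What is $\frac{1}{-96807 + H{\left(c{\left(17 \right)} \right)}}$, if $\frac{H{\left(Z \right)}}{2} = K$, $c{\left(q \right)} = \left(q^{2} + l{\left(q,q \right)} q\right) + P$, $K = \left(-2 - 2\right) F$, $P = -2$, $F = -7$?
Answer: $- \frac{1}{96751} \approx -1.0336 \cdot 10^{-5}$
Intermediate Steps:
$l{\left(n,E \right)} = -1$
$K = 28$ ($K = \left(-2 - 2\right) \left(-7\right) = \left(-4\right) \left(-7\right) = 28$)
$c{\left(q \right)} = -2 + q^{2} - q$ ($c{\left(q \right)} = \left(q^{2} - q\right) - 2 = -2 + q^{2} - q$)
$H{\left(Z \right)} = 56$ ($H{\left(Z \right)} = 2 \cdot 28 = 56$)
$\frac{1}{-96807 + H{\left(c{\left(17 \right)} \right)}} = \frac{1}{-96807 + 56} = \frac{1}{-96751} = - \frac{1}{96751}$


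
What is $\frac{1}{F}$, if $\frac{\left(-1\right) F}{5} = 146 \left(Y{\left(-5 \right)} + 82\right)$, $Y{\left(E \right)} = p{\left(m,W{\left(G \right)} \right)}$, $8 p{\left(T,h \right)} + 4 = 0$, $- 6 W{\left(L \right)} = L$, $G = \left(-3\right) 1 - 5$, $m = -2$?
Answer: $- \frac{1}{59495} \approx -1.6808 \cdot 10^{-5}$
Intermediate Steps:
$G = -8$ ($G = -3 - 5 = -8$)
$W{\left(L \right)} = - \frac{L}{6}$
$p{\left(T,h \right)} = - \frac{1}{2}$ ($p{\left(T,h \right)} = - \frac{1}{2} + \frac{1}{8} \cdot 0 = - \frac{1}{2} + 0 = - \frac{1}{2}$)
$Y{\left(E \right)} = - \frac{1}{2}$
$F = -59495$ ($F = - 5 \cdot 146 \left(- \frac{1}{2} + 82\right) = - 5 \cdot 146 \cdot \frac{163}{2} = \left(-5\right) 11899 = -59495$)
$\frac{1}{F} = \frac{1}{-59495} = - \frac{1}{59495}$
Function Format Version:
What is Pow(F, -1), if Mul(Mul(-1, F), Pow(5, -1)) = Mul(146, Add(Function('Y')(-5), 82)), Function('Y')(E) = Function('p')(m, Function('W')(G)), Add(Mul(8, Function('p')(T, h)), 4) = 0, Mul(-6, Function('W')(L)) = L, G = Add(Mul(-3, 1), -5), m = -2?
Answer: Rational(-1, 59495) ≈ -1.6808e-5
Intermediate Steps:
G = -8 (G = Add(-3, -5) = -8)
Function('W')(L) = Mul(Rational(-1, 6), L)
Function('p')(T, h) = Rational(-1, 2) (Function('p')(T, h) = Add(Rational(-1, 2), Mul(Rational(1, 8), 0)) = Add(Rational(-1, 2), 0) = Rational(-1, 2))
Function('Y')(E) = Rational(-1, 2)
F = -59495 (F = Mul(-5, Mul(146, Add(Rational(-1, 2), 82))) = Mul(-5, Mul(146, Rational(163, 2))) = Mul(-5, 11899) = -59495)
Pow(F, -1) = Pow(-59495, -1) = Rational(-1, 59495)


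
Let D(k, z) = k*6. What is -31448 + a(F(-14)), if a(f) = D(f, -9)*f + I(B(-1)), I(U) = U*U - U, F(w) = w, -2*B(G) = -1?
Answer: -121089/4 ≈ -30272.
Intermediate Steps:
D(k, z) = 6*k
B(G) = ½ (B(G) = -½*(-1) = ½)
I(U) = U² - U
a(f) = -¼ + 6*f² (a(f) = (6*f)*f + (-1 + ½)/2 = 6*f² + (½)*(-½) = 6*f² - ¼ = -¼ + 6*f²)
-31448 + a(F(-14)) = -31448 + (-¼ + 6*(-14)²) = -31448 + (-¼ + 6*196) = -31448 + (-¼ + 1176) = -31448 + 4703/4 = -121089/4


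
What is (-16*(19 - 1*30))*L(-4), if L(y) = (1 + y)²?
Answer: 1584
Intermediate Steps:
(-16*(19 - 1*30))*L(-4) = (-16*(19 - 1*30))*(1 - 4)² = -16*(19 - 30)*(-3)² = -16*(-11)*9 = 176*9 = 1584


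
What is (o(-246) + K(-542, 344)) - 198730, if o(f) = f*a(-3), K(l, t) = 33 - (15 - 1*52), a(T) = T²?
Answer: -200874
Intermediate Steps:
K(l, t) = 70 (K(l, t) = 33 - (15 - 52) = 33 - 1*(-37) = 33 + 37 = 70)
o(f) = 9*f (o(f) = f*(-3)² = f*9 = 9*f)
(o(-246) + K(-542, 344)) - 198730 = (9*(-246) + 70) - 198730 = (-2214 + 70) - 198730 = -2144 - 198730 = -200874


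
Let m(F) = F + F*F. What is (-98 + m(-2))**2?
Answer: 9216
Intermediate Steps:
m(F) = F + F**2
(-98 + m(-2))**2 = (-98 - 2*(1 - 2))**2 = (-98 - 2*(-1))**2 = (-98 + 2)**2 = (-96)**2 = 9216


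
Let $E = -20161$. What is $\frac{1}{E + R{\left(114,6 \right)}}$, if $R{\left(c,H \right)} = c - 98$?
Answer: $- \frac{1}{20145} \approx -4.964 \cdot 10^{-5}$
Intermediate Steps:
$R{\left(c,H \right)} = -98 + c$
$\frac{1}{E + R{\left(114,6 \right)}} = \frac{1}{-20161 + \left(-98 + 114\right)} = \frac{1}{-20161 + 16} = \frac{1}{-20145} = - \frac{1}{20145}$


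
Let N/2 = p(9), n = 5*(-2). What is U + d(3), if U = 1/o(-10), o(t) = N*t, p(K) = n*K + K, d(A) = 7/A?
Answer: 3781/1620 ≈ 2.3340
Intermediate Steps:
n = -10
p(K) = -9*K (p(K) = -10*K + K = -9*K)
N = -162 (N = 2*(-9*9) = 2*(-81) = -162)
o(t) = -162*t
U = 1/1620 (U = 1/(-162*(-10)) = 1/1620 ≈ 0.00061728)
U + d(3) = 1/1620 + 7/3 = 3781/1620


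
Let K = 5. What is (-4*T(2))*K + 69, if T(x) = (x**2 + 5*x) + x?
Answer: -251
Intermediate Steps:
T(x) = x**2 + 6*x
(-4*T(2))*K + 69 = -8*(6 + 2)*5 + 69 = -8*8*5 + 69 = -4*16*5 + 69 = -64*5 + 69 = -320 + 69 = -251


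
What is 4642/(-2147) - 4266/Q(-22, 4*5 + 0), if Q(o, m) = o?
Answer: 4528489/23617 ≈ 191.75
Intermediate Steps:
4642/(-2147) - 4266/Q(-22, 4*5 + 0) = 4642/(-2147) - 4266/(-22) = 4642*(-1/2147) - 4266*(-1/22) = -4642/2147 + 2133/11 = 4528489/23617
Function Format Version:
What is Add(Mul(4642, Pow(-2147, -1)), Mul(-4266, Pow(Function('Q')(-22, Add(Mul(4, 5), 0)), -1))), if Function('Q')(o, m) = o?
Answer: Rational(4528489, 23617) ≈ 191.75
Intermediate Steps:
Add(Mul(4642, Pow(-2147, -1)), Mul(-4266, Pow(Function('Q')(-22, Add(Mul(4, 5), 0)), -1))) = Add(Mul(4642, Pow(-2147, -1)), Mul(-4266, Pow(-22, -1))) = Add(Mul(4642, Rational(-1, 2147)), Mul(-4266, Rational(-1, 22))) = Add(Rational(-4642, 2147), Rational(2133, 11)) = Rational(4528489, 23617)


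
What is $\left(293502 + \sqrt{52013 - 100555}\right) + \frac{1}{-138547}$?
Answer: $\frac{40663821593}{138547} + i \sqrt{48542} \approx 2.935 \cdot 10^{5} + 220.32 i$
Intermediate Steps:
$\left(293502 + \sqrt{52013 - 100555}\right) + \frac{1}{-138547} = \left(293502 + \sqrt{-48542}\right) - \frac{1}{138547} = \left(293502 + i \sqrt{48542}\right) - \frac{1}{138547} = \frac{40663821593}{138547} + i \sqrt{48542}$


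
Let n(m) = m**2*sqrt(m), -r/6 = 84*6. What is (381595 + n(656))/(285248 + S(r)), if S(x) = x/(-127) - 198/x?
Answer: 8141710920/6086560757 + 36726595584*sqrt(41)/6086560757 ≈ 39.974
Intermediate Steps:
r = -3024 (r = -504*6 = -6*504 = -3024)
n(m) = m**(5/2)
S(x) = -198/x - x/127 (S(x) = x*(-1/127) - 198/x = -x/127 - 198/x = -198/x - x/127)
(381595 + n(656))/(285248 + S(r)) = (381595 + 656**(5/2))/(285248 + (-198/(-3024) - 1/127*(-3024))) = (381595 + 1721344*sqrt(41))/(285248 + (-198*(-1/3024) + 3024/127)) = (381595 + 1721344*sqrt(41))/(285248 + (11/168 + 3024/127)) = (381595 + 1721344*sqrt(41))/(285248 + 509429/21336) = (381595 + 1721344*sqrt(41))/(6086560757/21336) = (381595 + 1721344*sqrt(41))*(21336/6086560757) = 8141710920/6086560757 + 36726595584*sqrt(41)/6086560757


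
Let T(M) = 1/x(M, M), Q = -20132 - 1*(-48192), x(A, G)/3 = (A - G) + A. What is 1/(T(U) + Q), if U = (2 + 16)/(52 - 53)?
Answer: 54/1515239 ≈ 3.5638e-5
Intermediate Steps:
x(A, G) = -3*G + 6*A (x(A, G) = 3*((A - G) + A) = 3*(-G + 2*A) = -3*G + 6*A)
Q = 28060 (Q = -20132 + 48192 = 28060)
U = -18 (U = 18/(-1) = 18*(-1) = -18)
T(M) = 1/(3*M) (T(M) = 1/(-3*M + 6*M) = 1/(3*M))
1/(T(U) + Q) = 1/((⅓)/(-18) + 28060) = 1/((⅓)*(-1/18) + 28060) = 1/(-1/54 + 28060) = 1/(1515239/54) = 54/1515239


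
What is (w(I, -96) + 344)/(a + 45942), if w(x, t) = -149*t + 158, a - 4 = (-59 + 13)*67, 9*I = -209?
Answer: 7403/21432 ≈ 0.34542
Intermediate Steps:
I = -209/9 (I = (⅑)*(-209) = -209/9 ≈ -23.222)
a = -3078 (a = 4 + (-59 + 13)*67 = 4 - 46*67 = 4 - 3082 = -3078)
w(x, t) = 158 - 149*t
(w(I, -96) + 344)/(a + 45942) = ((158 - 149*(-96)) + 344)/(-3078 + 45942) = ((158 + 14304) + 344)/42864 = (14462 + 344)*(1/42864) = 14806*(1/42864) = 7403/21432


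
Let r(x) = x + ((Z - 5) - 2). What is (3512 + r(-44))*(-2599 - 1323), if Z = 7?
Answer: -13601496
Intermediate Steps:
r(x) = x (r(x) = x + ((7 - 5) - 2) = x + (2 - 2) = x + 0 = x)
(3512 + r(-44))*(-2599 - 1323) = (3512 - 44)*(-2599 - 1323) = 3468*(-3922) = -13601496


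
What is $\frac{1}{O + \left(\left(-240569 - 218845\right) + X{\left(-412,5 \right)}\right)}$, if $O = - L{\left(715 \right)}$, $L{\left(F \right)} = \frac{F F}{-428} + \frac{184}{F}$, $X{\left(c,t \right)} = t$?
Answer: $- \frac{306020}{140222895057} \approx -2.1824 \cdot 10^{-6}$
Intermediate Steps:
$L{\left(F \right)} = \frac{184}{F} - \frac{F^{2}}{428}$ ($L{\left(F \right)} = F^{2} \left(- \frac{1}{428}\right) + \frac{184}{F} = - \frac{F^{2}}{428} + \frac{184}{F} = \frac{184}{F} - \frac{F^{2}}{428}$)
$O = \frac{365447123}{306020}$ ($O = - \frac{78752 - 715^{3}}{428 \cdot 715} = - \frac{78752 - 365525875}{428 \cdot 715} = - \frac{-365447123}{428 \cdot 715} = \left(-1\right) \left(- \frac{365447123}{306020}\right) = \frac{365447123}{306020} \approx 1194.2$)
$\frac{1}{O + \left(\left(-240569 - 218845\right) + X{\left(-412,5 \right)}\right)} = \frac{1}{\frac{365447123}{306020} + \left(\left(-240569 - 218845\right) + 5\right)} = \frac{1}{\frac{365447123}{306020} + \left(-459414 + 5\right)} = \frac{1}{\frac{365447123}{306020} - 459409} = \frac{1}{- \frac{140222895057}{306020}} = - \frac{306020}{140222895057}$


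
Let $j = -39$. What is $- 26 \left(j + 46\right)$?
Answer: $-182$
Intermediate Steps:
$- 26 \left(j + 46\right) = - 26 \left(-39 + 46\right) = \left(-26\right) 7 = -182$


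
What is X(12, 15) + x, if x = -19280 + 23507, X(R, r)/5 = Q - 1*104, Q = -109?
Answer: 3162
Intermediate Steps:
X(R, r) = -1065 (X(R, r) = 5*(-109 - 1*104) = 5*(-109 - 104) = 5*(-213) = -1065)
x = 4227
X(12, 15) + x = -1065 + 4227 = 3162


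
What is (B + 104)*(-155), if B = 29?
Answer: -20615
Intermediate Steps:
(B + 104)*(-155) = (29 + 104)*(-155) = 133*(-155) = -20615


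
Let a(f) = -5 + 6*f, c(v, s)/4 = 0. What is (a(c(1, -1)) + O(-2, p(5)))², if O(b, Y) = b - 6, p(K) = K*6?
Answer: 169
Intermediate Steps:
c(v, s) = 0 (c(v, s) = 4*0 = 0)
p(K) = 6*K
O(b, Y) = -6 + b
(a(c(1, -1)) + O(-2, p(5)))² = ((-5 + 6*0) + (-6 - 2))² = ((-5 + 0) - 8)² = (-5 - 8)² = (-13)² = 169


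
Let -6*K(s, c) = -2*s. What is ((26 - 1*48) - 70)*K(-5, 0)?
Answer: 460/3 ≈ 153.33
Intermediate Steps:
K(s, c) = s/3 (K(s, c) = -(-1)*s/3 = s/3)
((26 - 1*48) - 70)*K(-5, 0) = ((26 - 1*48) - 70)*((1/3)*(-5)) = ((26 - 48) - 70)*(-5/3) = (-22 - 70)*(-5/3) = -92*(-5/3) = 460/3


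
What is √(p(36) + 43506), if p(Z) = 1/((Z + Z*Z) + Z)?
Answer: √2261615942/228 ≈ 208.58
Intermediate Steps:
p(Z) = 1/(Z² + 2*Z) (p(Z) = 1/((Z + Z²) + Z) = 1/(Z² + 2*Z))
√(p(36) + 43506) = √(1/(36*(2 + 36)) + 43506) = √((1/36)/38 + 43506) = √((1/36)*(1/38) + 43506) = √(1/1368 + 43506) = √(59516209/1368) = √2261615942/228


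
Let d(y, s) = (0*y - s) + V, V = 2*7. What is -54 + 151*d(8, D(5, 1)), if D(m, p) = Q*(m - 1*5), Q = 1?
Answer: 2060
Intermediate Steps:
V = 14
D(m, p) = -5 + m (D(m, p) = 1*(m - 1*5) = 1*(m - 5) = 1*(-5 + m) = -5 + m)
d(y, s) = 14 - s (d(y, s) = (0*y - s) + 14 = (0 - s) + 14 = -s + 14 = 14 - s)
-54 + 151*d(8, D(5, 1)) = -54 + 151*(14 - (-5 + 5)) = -54 + 151*(14 - 1*0) = -54 + 151*(14 + 0) = -54 + 151*14 = -54 + 2114 = 2060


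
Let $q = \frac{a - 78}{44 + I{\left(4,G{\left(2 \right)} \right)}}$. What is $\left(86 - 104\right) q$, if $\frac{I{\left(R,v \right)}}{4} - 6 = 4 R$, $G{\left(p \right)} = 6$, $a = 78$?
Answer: $0$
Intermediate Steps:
$I{\left(R,v \right)} = 24 + 16 R$ ($I{\left(R,v \right)} = 24 + 4 \cdot 4 R = 24 + 16 R$)
$q = 0$ ($q = \frac{78 - 78}{44 + \left(24 + 16 \cdot 4\right)} = \frac{0}{44 + \left(24 + 64\right)} = \frac{0}{44 + 88} = \frac{0}{132} = 0 \cdot \frac{1}{132} = 0$)
$\left(86 - 104\right) q = \left(86 - 104\right) 0 = \left(-18\right) 0 = 0$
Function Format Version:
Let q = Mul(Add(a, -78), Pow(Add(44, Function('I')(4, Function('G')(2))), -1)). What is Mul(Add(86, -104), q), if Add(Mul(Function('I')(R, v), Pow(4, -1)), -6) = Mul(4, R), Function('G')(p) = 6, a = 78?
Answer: 0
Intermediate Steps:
Function('I')(R, v) = Add(24, Mul(16, R)) (Function('I')(R, v) = Add(24, Mul(4, Mul(4, R))) = Add(24, Mul(16, R)))
q = 0 (q = Mul(Add(78, -78), Pow(Add(44, Add(24, Mul(16, 4))), -1)) = Mul(0, Pow(Add(44, Add(24, 64)), -1)) = Mul(0, Pow(Add(44, 88), -1)) = Mul(0, Pow(132, -1)) = Mul(0, Rational(1, 132)) = 0)
Mul(Add(86, -104), q) = Mul(Add(86, -104), 0) = Mul(-18, 0) = 0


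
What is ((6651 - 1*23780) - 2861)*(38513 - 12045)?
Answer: -529095320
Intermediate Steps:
((6651 - 1*23780) - 2861)*(38513 - 12045) = ((6651 - 23780) - 2861)*26468 = (-17129 - 2861)*26468 = -19990*26468 = -529095320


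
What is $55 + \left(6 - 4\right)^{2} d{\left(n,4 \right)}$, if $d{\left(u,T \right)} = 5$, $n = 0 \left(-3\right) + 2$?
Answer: $75$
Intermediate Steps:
$n = 2$ ($n = 0 + 2 = 2$)
$55 + \left(6 - 4\right)^{2} d{\left(n,4 \right)} = 55 + \left(6 - 4\right)^{2} \cdot 5 = 55 + 2^{2} \cdot 5 = 55 + 4 \cdot 5 = 55 + 20 = 75$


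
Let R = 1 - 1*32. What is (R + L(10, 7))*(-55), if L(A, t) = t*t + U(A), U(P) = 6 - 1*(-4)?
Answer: -1540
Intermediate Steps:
U(P) = 10 (U(P) = 6 + 4 = 10)
R = -31 (R = 1 - 32 = -31)
L(A, t) = 10 + t² (L(A, t) = t*t + 10 = t² + 10 = 10 + t²)
(R + L(10, 7))*(-55) = (-31 + (10 + 7²))*(-55) = (-31 + (10 + 49))*(-55) = (-31 + 59)*(-55) = 28*(-55) = -1540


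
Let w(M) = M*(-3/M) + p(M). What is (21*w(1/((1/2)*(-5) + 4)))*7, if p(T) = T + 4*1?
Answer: 245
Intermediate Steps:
p(T) = 4 + T (p(T) = T + 4 = 4 + T)
w(M) = 1 + M (w(M) = M*(-3/M) + (4 + M) = -3 + (4 + M) = 1 + M)
(21*w(1/((1/2)*(-5) + 4)))*7 = (21*(1 + 1/((1/2)*(-5) + 4)))*7 = (21*(1 + 1/((1*(½))*(-5) + 4)))*7 = (21*(1 + 1/((½)*(-5) + 4)))*7 = (21*(1 + 1/(-5/2 + 4)))*7 = (21*(1 + 1/(3/2)))*7 = (21*(1 + ⅔))*7 = (21*(5/3))*7 = 35*7 = 245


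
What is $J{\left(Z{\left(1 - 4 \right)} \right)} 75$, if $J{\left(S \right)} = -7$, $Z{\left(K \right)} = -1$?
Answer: $-525$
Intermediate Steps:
$J{\left(Z{\left(1 - 4 \right)} \right)} 75 = \left(-7\right) 75 = -525$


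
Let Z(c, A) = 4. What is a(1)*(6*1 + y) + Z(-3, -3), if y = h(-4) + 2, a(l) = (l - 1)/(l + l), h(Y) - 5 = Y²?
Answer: 4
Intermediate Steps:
h(Y) = 5 + Y²
a(l) = (-1 + l)/(2*l) (a(l) = (-1 + l)/((2*l)) = (-1 + l)*(1/(2*l)) = (-1 + l)/(2*l))
y = 23 (y = (5 + (-4)²) + 2 = (5 + 16) + 2 = 21 + 2 = 23)
a(1)*(6*1 + y) + Z(-3, -3) = ((½)*(-1 + 1)/1)*(6*1 + 23) + 4 = ((½)*1*0)*(6 + 23) + 4 = 0*29 + 4 = 0 + 4 = 4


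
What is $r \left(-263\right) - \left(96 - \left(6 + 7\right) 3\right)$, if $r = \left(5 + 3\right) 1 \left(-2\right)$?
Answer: $4151$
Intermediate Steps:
$r = -16$ ($r = 8 \cdot 1 \left(-2\right) = 8 \left(-2\right) = -16$)
$r \left(-263\right) - \left(96 - \left(6 + 7\right) 3\right) = \left(-16\right) \left(-263\right) - \left(96 - \left(6 + 7\right) 3\right) = 4208 + \left(13 \cdot 3 - 96\right) = 4208 + \left(39 - 96\right) = 4208 - 57 = 4151$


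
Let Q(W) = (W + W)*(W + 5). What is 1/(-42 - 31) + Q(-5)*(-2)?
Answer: -1/73 ≈ -0.013699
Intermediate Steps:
Q(W) = 2*W*(5 + W) (Q(W) = (2*W)*(5 + W) = 2*W*(5 + W))
1/(-42 - 31) + Q(-5)*(-2) = 1/(-42 - 31) + (2*(-5)*(5 - 5))*(-2) = 1/(-73) + (2*(-5)*0)*(-2) = -1/73 + 0*(-2) = -1/73 + 0 = -1/73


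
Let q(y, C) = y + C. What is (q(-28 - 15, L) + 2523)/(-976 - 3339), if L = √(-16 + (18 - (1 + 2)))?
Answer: -496/863 - I/4315 ≈ -0.57474 - 0.00023175*I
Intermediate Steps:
L = I (L = √(-16 + (18 - 1*3)) = √(-16 + (18 - 3)) = √(-16 + 15) = √(-1) = I ≈ 1.0*I)
q(y, C) = C + y
(q(-28 - 15, L) + 2523)/(-976 - 3339) = ((I + (-28 - 15)) + 2523)/(-976 - 3339) = ((I - 43) + 2523)/(-4315) = ((-43 + I) + 2523)*(-1/4315) = (2480 + I)*(-1/4315) = -496/863 - I/4315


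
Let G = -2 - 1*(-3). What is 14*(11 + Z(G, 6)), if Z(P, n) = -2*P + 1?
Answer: 140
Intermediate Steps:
G = 1 (G = -2 + 3 = 1)
Z(P, n) = 1 - 2*P
14*(11 + Z(G, 6)) = 14*(11 + (1 - 2*1)) = 14*(11 + (1 - 2)) = 14*(11 - 1) = 14*10 = 140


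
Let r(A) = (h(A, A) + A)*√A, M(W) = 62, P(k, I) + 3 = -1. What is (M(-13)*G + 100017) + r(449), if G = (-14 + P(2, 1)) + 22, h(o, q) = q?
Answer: 100265 + 898*√449 ≈ 1.1929e+5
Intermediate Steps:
P(k, I) = -4 (P(k, I) = -3 - 1 = -4)
G = 4 (G = (-14 - 4) + 22 = -18 + 22 = 4)
r(A) = 2*A^(3/2) (r(A) = (A + A)*√A = (2*A)*√A = 2*A^(3/2))
(M(-13)*G + 100017) + r(449) = (62*4 + 100017) + 2*449^(3/2) = (248 + 100017) + 2*(449*√449) = 100265 + 898*√449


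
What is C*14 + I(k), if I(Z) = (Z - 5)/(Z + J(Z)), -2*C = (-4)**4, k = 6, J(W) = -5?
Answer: -1791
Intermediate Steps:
C = -128 (C = -1/2*(-4)**4 = -1/2*256 = -128)
I(Z) = 1 (I(Z) = (Z - 5)/(Z - 5) = (-5 + Z)/(-5 + Z) = 1)
C*14 + I(k) = -128*14 + 1 = -1792 + 1 = -1791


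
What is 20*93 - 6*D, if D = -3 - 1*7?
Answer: 1920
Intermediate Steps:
D = -10 (D = -3 - 7 = -10)
20*93 - 6*D = 20*93 - 6*(-10) = 1860 + 60 = 1920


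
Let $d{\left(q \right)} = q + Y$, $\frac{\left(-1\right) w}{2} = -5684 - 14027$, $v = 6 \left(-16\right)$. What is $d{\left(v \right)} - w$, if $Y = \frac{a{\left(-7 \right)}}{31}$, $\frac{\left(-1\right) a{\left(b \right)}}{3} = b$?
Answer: $- \frac{1225037}{31} \approx -39517.0$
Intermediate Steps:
$v = -96$
$w = 39422$ ($w = - 2 \left(-5684 - 14027\right) = \left(-2\right) \left(-19711\right) = 39422$)
$a{\left(b \right)} = - 3 b$
$Y = \frac{21}{31}$ ($Y = \frac{\left(-3\right) \left(-7\right)}{31} = 21 \cdot \frac{1}{31} = \frac{21}{31} \approx 0.67742$)
$d{\left(q \right)} = \frac{21}{31} + q$ ($d{\left(q \right)} = q + \frac{21}{31} = \frac{21}{31} + q$)
$d{\left(v \right)} - w = \left(\frac{21}{31} - 96\right) - 39422 = - \frac{2955}{31} - 39422 = - \frac{1225037}{31}$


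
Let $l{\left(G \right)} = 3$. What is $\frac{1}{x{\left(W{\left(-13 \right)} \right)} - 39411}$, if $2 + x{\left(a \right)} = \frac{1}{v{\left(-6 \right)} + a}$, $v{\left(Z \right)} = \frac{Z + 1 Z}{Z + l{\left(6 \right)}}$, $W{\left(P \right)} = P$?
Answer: $- \frac{9}{354718} \approx -2.5372 \cdot 10^{-5}$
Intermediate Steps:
$v{\left(Z \right)} = \frac{2 Z}{3 + Z}$ ($v{\left(Z \right)} = \frac{Z + 1 Z}{Z + 3} = \frac{Z + Z}{3 + Z} = \frac{2 Z}{3 + Z}$)
$x{\left(a \right)} = -2 + \frac{1}{4 + a}$ ($x{\left(a \right)} = -2 + \frac{1}{2 \left(-6\right) \frac{1}{3 - 6} + a} = -2 + \frac{1}{2 \left(-6\right) \frac{1}{-3} + a} = -2 + \frac{1}{2 \left(-6\right) \left(- \frac{1}{3}\right) + a} = -2 + \frac{1}{4 + a}$)
$\frac{1}{x{\left(W{\left(-13 \right)} \right)} - 39411} = \frac{1}{\frac{-7 - -26}{4 - 13} - 39411} = \frac{1}{\frac{-7 + 26}{-9} - 39411} = \frac{1}{\left(- \frac{1}{9}\right) 19 - 39411} = \frac{1}{- \frac{19}{9} - 39411} = \frac{1}{- \frac{354718}{9}} = - \frac{9}{354718}$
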